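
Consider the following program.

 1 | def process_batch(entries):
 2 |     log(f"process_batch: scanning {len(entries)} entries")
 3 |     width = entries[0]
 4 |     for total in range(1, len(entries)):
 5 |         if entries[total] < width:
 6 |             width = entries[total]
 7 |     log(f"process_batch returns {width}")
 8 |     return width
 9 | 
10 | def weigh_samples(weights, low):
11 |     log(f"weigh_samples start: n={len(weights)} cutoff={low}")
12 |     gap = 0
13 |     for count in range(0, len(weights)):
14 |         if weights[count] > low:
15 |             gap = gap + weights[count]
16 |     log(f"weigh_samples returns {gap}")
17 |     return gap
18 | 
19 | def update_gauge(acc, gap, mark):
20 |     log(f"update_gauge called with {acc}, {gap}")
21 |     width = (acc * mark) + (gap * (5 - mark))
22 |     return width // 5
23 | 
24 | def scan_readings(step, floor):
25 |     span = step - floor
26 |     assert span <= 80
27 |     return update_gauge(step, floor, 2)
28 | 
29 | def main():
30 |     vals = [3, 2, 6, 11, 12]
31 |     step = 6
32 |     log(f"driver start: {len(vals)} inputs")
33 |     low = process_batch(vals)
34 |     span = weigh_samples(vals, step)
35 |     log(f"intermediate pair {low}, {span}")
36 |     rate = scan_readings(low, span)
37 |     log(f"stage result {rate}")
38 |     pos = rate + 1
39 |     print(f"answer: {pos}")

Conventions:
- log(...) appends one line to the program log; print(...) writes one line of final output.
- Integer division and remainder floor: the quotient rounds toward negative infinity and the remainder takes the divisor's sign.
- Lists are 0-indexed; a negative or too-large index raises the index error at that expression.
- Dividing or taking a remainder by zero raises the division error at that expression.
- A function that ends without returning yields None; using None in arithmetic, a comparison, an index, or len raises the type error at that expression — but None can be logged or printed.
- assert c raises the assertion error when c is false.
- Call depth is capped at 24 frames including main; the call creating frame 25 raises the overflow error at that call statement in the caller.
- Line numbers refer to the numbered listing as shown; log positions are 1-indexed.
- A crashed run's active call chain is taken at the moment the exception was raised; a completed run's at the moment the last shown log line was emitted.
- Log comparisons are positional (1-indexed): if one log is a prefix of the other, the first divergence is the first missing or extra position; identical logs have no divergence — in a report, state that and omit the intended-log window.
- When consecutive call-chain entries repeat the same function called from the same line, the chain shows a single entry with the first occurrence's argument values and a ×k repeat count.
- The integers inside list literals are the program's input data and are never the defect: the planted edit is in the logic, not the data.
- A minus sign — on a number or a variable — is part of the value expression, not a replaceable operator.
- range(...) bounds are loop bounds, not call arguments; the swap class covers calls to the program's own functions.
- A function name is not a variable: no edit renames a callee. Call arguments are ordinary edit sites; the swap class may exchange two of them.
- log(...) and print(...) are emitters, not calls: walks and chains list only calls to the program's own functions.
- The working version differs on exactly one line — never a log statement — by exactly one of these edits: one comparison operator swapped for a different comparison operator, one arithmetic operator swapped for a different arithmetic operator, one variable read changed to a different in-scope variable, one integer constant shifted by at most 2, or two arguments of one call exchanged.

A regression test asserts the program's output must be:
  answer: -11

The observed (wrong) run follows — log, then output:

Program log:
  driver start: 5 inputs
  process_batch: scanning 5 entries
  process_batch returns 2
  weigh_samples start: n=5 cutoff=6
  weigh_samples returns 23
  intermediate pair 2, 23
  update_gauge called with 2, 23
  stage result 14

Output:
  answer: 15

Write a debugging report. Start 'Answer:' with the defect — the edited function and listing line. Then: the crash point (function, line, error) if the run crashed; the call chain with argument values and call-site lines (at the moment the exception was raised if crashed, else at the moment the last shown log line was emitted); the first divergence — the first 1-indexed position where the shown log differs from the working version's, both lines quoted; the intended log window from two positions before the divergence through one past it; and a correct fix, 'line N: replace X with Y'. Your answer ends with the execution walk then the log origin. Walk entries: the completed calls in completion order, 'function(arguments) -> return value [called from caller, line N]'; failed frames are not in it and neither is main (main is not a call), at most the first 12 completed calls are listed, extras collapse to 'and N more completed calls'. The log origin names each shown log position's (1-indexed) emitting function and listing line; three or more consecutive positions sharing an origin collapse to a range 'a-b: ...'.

Answer: the defect is in scan_readings at line 27.
Key fact: At log position 7 the runs split — shown 'update_gauge called with 2, 23', but the working version logs 'update_gauge called with 2, -21'.
Call chain: main.
First divergence: position 7 — shown 'update_gauge called with 2, 23', intended 'update_gauge called with 2, -21'.
Intended log window:
  5: weigh_samples returns 23
  6: intermediate pair 2, 23
  7: update_gauge called with 2, -21
  8: stage result -12
Execution walk:
  process_batch([3, 2, 6, 11, 12]) -> 2  [called from main, line 33]
  weigh_samples([3, 2, 6, 11, 12], 6) -> 23  [called from main, line 34]
  update_gauge(2, 23, 2) -> 14  [called from scan_readings, line 27]
  scan_readings(2, 23) -> 14  [called from main, line 36]
Origin of each log line:
  1: logged in main at line 32
  2: logged in process_batch at line 2
  3: logged in process_batch at line 7
  4: logged in weigh_samples at line 11
  5: logged in weigh_samples at line 16
  6: logged in main at line 35
  7: logged in update_gauge at line 20
  8: logged in main at line 37
A correct fix: line 27: replace `floor` with `span`.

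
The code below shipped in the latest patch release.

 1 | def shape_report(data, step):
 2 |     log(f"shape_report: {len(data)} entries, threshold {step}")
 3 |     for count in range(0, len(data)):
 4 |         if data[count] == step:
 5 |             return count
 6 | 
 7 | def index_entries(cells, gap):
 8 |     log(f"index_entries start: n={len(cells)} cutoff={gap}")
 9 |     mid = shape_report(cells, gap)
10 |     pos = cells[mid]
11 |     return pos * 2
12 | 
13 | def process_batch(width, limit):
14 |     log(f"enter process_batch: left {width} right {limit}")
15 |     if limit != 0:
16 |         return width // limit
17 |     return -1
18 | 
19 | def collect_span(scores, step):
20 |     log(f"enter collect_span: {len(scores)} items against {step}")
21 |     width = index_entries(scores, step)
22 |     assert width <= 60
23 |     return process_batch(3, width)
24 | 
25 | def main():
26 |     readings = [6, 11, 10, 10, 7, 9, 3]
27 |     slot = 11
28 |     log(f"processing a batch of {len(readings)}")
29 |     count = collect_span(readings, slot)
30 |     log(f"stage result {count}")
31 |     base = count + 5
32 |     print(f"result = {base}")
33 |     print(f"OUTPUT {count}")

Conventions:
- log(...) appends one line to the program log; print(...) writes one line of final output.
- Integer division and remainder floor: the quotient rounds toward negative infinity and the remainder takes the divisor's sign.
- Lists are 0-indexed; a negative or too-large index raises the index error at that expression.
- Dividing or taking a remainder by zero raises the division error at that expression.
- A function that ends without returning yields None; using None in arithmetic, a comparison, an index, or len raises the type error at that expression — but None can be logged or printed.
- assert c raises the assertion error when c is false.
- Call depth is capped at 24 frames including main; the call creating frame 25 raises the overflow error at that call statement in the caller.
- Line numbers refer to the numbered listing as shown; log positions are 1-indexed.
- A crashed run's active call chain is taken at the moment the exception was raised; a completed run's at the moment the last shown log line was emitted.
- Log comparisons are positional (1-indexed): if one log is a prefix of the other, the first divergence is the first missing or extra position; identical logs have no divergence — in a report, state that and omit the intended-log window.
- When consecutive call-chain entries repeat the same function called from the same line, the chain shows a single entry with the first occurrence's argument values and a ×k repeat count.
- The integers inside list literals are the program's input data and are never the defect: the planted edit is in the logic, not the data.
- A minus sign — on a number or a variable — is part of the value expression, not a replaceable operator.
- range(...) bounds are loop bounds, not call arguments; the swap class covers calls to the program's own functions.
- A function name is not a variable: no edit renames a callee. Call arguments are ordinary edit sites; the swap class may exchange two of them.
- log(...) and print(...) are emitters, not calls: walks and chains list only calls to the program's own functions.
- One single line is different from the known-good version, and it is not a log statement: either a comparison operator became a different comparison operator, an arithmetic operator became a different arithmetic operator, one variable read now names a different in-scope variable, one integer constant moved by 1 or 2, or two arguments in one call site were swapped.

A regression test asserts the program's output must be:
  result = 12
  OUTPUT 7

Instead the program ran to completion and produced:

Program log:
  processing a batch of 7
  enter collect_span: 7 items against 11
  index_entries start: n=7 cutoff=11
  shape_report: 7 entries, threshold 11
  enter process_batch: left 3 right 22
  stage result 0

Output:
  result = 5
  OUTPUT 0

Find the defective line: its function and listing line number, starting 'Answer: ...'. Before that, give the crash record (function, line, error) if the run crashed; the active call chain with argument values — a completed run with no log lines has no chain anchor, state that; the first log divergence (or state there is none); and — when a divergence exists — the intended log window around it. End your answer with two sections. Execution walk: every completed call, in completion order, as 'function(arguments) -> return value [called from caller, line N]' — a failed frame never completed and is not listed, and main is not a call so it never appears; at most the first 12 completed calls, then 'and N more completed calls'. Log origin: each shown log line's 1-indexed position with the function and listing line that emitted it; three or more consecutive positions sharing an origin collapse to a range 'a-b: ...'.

Answer: the defect is in collect_span at line 23.
Core observation: The earliest visible damage is log position 5 — 'enter process_batch: left 3 right 22' rather than the intended 'enter process_batch: left 22 right 3'.
Call chain: main.
First divergence: position 5; shown 'enter process_batch: left 3 right 22' vs intended 'enter process_batch: left 22 right 3'.
Intended log window:
  3: index_entries start: n=7 cutoff=11
  4: shape_report: 7 entries, threshold 11
  5: enter process_batch: left 22 right 3
  6: stage result 7
Execution walk:
  shape_report([6, 11, 10, 10, 7, 9, 3], 11) -> 1  [called from index_entries, line 9]
  index_entries([6, 11, 10, 10, 7, 9, 3], 11) -> 22  [called from collect_span, line 21]
  process_batch(3, 22) -> 0  [called from collect_span, line 23]
  collect_span([6, 11, 10, 10, 7, 9, 3], 11) -> 0  [called from main, line 29]
Log line origins:
  1: from main, line 28
  2: from collect_span, line 20
  3: from index_entries, line 8
  4: from shape_report, line 2
  5: from process_batch, line 14
  6: from main, line 30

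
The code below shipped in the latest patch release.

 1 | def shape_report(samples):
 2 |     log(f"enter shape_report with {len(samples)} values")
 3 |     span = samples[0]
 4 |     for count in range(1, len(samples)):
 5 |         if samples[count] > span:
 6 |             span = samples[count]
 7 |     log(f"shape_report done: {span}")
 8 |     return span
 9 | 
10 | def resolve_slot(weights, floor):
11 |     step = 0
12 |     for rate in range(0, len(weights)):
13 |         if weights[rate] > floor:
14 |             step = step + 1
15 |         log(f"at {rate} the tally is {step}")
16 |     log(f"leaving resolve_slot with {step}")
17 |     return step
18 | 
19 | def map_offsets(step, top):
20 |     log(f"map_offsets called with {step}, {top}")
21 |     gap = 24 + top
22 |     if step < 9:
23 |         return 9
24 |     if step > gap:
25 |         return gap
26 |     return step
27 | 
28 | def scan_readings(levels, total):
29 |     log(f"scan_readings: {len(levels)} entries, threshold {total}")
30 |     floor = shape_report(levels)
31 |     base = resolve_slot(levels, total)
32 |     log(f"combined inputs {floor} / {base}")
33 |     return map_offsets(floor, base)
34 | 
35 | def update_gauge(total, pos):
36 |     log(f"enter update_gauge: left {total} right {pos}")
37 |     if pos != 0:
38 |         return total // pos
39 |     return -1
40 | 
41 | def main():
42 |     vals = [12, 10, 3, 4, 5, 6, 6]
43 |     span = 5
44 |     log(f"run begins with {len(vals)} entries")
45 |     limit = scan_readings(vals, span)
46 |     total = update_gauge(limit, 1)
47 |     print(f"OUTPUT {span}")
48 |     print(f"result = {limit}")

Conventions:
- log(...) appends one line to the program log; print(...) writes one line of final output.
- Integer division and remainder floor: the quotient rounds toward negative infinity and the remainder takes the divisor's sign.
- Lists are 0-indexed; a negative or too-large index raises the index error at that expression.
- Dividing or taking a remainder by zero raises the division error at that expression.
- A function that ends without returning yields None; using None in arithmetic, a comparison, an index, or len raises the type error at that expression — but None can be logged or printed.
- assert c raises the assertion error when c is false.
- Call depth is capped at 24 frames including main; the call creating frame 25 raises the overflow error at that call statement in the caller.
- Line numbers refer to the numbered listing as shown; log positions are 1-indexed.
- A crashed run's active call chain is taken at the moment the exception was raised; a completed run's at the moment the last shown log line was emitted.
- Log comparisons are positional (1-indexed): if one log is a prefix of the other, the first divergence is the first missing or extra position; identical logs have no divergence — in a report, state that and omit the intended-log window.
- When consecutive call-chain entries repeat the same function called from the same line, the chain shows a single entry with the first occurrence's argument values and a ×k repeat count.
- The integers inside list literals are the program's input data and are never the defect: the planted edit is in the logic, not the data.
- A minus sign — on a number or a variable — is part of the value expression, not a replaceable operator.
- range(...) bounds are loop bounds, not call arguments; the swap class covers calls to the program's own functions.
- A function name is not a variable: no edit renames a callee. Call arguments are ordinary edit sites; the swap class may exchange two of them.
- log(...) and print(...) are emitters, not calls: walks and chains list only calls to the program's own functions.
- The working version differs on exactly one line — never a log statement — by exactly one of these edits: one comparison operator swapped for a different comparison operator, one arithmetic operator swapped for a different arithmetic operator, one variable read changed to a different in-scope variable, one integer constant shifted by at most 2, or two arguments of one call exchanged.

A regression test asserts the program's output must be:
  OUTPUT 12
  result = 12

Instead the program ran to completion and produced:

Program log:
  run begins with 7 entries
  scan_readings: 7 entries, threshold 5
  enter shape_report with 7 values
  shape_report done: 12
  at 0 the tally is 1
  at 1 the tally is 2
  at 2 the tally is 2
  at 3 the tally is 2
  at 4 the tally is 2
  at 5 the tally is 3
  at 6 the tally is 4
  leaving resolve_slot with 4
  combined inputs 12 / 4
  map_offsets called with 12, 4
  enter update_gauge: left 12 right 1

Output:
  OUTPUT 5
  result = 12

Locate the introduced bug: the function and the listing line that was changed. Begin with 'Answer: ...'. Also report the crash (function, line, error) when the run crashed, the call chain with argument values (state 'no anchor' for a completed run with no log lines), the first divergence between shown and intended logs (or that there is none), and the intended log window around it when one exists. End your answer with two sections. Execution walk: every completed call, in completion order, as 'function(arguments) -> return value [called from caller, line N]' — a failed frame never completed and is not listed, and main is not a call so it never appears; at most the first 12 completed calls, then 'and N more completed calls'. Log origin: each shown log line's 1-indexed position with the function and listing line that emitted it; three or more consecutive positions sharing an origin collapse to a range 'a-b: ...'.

Answer: the defect is in main at line 47.
Core observation: No log line changed; the fault shows up purely in the output.
Call chain: main -> update_gauge(12, 1) (called at line 46).
First divergence: none — the logs agree in full.
Execution walk:
  shape_report([12, 10, 3, 4, 5, 6, 6]) -> 12  [called from scan_readings, line 30]
  resolve_slot([12, 10, 3, 4, 5, 6, 6], 5) -> 4  [called from scan_readings, line 31]
  map_offsets(12, 4) -> 12  [called from scan_readings, line 33]
  scan_readings([12, 10, 3, 4, 5, 6, 6], 5) -> 12  [called from main, line 45]
  update_gauge(12, 1) -> 12  [called from main, line 46]
Log line origins:
  1 — main, line 44
  2 — scan_readings, line 29
  3 — shape_report, line 2
  4 — shape_report, line 7
  5-11 — resolve_slot, line 15
  12 — resolve_slot, line 16
  13 — scan_readings, line 32
  14 — map_offsets, line 20
  15 — update_gauge, line 36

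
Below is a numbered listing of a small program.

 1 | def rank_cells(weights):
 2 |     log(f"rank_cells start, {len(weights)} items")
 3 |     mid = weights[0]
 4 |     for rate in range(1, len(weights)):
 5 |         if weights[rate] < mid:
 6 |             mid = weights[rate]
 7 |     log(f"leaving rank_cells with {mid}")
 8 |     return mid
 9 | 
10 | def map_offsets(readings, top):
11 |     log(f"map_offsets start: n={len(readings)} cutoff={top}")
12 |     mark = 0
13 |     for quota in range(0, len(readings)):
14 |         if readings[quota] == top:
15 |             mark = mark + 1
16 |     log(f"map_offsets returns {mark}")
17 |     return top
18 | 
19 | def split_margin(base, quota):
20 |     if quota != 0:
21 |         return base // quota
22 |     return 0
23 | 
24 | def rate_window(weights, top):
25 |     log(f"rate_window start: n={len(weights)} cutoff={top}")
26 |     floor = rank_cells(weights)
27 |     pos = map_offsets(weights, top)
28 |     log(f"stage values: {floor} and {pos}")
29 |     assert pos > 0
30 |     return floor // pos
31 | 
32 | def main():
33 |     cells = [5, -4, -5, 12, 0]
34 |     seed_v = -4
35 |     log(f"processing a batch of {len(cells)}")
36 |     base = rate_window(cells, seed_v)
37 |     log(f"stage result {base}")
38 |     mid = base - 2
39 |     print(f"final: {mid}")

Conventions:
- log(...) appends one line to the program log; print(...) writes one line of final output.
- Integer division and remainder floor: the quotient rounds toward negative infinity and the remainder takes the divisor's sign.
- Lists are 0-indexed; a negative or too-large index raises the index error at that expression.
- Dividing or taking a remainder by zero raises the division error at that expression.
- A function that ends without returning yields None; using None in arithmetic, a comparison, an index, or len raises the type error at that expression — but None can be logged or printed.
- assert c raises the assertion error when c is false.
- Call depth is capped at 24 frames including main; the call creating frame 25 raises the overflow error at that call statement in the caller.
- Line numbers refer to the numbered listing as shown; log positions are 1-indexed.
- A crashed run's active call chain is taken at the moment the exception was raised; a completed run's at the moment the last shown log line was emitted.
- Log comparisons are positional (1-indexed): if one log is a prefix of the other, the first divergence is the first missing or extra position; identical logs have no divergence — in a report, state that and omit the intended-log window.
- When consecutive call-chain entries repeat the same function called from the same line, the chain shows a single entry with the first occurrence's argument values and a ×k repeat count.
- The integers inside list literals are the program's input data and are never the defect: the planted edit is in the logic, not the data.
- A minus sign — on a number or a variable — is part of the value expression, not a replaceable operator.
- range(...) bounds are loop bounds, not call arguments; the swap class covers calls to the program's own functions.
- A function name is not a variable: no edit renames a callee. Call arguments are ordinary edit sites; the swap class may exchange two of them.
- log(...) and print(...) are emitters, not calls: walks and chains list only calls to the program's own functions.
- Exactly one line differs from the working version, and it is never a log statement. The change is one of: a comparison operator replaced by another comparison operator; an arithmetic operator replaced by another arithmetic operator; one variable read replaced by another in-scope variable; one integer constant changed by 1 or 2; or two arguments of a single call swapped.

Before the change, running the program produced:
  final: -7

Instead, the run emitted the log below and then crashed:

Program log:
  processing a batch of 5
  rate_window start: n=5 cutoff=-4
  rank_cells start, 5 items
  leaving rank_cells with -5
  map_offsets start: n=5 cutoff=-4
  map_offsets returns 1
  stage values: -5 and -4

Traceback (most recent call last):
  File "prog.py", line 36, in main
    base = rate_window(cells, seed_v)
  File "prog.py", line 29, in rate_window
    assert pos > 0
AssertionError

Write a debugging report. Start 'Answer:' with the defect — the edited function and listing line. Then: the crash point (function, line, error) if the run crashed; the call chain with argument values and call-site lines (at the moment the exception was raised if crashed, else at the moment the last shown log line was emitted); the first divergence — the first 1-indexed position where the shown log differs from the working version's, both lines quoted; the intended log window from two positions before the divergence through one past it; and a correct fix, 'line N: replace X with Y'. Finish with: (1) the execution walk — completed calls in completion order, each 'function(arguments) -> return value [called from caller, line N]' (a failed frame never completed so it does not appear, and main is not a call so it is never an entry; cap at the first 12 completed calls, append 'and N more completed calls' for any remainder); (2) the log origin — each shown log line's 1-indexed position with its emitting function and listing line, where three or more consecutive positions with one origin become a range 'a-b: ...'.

Answer: the defect is in map_offsets at line 17.
Key fact: The log first diverges at position 7: the faulty run prints 'stage values: -5 and -4' where the working version prints 'stage values: -5 and 1'.
Crash: rate_window, line 29, AssertionError.
Call chain: main -> rate_window([5, -4, -5, 12, 0], -4) (called at line 36).
First divergence: position 7 — shown 'stage values: -5 and -4', intended 'stage values: -5 and 1'.
Intended log window:
  5: map_offsets start: n=5 cutoff=-4
  6: map_offsets returns 1
  7: stage values: -5 and 1
  8: stage result -5
Execution walk:
  rank_cells([5, -4, -5, 12, 0]) -> -5  [called from rate_window, line 26]
  map_offsets([5, -4, -5, 12, 0], -4) -> -4  [called from rate_window, line 27]
Log line origins:
  1: from main, line 35
  2: from rate_window, line 25
  3: from rank_cells, line 2
  4: from rank_cells, line 7
  5: from map_offsets, line 11
  6: from map_offsets, line 16
  7: from rate_window, line 28
A correct fix: line 17: replace `top` with `mark`.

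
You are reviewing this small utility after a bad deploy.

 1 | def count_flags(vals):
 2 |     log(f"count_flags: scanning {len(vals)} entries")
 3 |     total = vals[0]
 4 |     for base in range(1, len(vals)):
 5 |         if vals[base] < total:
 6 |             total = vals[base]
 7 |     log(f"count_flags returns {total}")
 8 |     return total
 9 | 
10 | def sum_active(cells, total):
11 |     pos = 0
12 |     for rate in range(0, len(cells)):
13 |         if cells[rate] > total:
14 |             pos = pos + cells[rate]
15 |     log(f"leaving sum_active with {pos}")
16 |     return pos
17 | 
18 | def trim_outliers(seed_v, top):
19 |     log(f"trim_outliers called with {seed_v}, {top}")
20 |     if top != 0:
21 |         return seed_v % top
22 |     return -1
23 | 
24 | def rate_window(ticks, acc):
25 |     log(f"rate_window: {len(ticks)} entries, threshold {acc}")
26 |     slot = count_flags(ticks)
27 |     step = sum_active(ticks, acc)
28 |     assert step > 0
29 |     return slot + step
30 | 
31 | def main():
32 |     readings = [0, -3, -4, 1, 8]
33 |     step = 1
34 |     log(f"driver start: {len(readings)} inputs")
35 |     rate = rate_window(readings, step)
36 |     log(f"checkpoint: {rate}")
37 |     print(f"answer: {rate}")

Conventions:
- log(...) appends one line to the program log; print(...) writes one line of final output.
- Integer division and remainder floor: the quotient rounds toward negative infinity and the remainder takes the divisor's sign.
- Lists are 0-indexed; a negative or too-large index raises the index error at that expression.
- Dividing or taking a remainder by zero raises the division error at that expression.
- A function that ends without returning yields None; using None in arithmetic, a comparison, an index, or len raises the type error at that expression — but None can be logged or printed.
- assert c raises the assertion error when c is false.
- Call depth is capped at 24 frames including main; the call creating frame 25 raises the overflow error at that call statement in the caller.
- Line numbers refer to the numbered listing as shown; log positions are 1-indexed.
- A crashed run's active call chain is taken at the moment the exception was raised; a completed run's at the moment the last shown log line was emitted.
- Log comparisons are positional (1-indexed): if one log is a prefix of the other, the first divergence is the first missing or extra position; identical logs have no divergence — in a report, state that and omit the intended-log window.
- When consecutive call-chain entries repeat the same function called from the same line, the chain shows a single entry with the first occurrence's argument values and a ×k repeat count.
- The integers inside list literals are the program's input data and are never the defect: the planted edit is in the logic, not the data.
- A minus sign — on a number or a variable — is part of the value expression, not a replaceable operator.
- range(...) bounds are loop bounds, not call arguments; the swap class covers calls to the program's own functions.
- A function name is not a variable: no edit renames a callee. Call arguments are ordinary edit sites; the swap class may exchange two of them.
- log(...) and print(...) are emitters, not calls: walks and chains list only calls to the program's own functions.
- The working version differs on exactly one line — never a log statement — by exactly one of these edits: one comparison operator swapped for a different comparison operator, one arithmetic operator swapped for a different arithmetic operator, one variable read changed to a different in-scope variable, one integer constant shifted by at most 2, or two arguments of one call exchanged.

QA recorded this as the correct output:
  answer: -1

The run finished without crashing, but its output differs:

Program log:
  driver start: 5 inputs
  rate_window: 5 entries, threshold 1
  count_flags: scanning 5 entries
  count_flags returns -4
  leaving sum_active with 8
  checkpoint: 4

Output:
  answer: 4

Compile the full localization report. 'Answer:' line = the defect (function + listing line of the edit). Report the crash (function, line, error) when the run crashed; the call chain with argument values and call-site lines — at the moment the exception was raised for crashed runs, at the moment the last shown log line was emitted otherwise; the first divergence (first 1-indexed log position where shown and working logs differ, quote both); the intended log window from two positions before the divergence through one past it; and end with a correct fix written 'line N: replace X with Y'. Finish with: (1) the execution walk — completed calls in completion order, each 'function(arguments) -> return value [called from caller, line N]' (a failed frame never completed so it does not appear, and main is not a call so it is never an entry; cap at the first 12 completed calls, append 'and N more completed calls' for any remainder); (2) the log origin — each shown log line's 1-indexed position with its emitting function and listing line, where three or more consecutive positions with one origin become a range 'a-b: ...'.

Answer: the defect is in rate_window at line 29.
Key observation: Everything matches until log position 6, which reads 'checkpoint: 4' in place of 'checkpoint: -1'.
Call chain: main.
First divergence: position 6; shown 'checkpoint: 4' vs intended 'checkpoint: -1'.
Intended log window:
  4: count_flags returns -4
  5: leaving sum_active with 8
  6: checkpoint: -1
Execution walk:
  count_flags([0, -3, -4, 1, 8]) -> -4  [called from rate_window, line 26]
  sum_active([0, -3, -4, 1, 8], 1) -> 8  [called from rate_window, line 27]
  rate_window([0, -3, -4, 1, 8], 1) -> 4  [called from main, line 35]
Log origins:
  1: logged in main at line 34
  2: logged in rate_window at line 25
  3: logged in count_flags at line 2
  4: logged in count_flags at line 7
  5: logged in sum_active at line 15
  6: logged in main at line 36
A correct fix: line 29: replace `+` with `//`.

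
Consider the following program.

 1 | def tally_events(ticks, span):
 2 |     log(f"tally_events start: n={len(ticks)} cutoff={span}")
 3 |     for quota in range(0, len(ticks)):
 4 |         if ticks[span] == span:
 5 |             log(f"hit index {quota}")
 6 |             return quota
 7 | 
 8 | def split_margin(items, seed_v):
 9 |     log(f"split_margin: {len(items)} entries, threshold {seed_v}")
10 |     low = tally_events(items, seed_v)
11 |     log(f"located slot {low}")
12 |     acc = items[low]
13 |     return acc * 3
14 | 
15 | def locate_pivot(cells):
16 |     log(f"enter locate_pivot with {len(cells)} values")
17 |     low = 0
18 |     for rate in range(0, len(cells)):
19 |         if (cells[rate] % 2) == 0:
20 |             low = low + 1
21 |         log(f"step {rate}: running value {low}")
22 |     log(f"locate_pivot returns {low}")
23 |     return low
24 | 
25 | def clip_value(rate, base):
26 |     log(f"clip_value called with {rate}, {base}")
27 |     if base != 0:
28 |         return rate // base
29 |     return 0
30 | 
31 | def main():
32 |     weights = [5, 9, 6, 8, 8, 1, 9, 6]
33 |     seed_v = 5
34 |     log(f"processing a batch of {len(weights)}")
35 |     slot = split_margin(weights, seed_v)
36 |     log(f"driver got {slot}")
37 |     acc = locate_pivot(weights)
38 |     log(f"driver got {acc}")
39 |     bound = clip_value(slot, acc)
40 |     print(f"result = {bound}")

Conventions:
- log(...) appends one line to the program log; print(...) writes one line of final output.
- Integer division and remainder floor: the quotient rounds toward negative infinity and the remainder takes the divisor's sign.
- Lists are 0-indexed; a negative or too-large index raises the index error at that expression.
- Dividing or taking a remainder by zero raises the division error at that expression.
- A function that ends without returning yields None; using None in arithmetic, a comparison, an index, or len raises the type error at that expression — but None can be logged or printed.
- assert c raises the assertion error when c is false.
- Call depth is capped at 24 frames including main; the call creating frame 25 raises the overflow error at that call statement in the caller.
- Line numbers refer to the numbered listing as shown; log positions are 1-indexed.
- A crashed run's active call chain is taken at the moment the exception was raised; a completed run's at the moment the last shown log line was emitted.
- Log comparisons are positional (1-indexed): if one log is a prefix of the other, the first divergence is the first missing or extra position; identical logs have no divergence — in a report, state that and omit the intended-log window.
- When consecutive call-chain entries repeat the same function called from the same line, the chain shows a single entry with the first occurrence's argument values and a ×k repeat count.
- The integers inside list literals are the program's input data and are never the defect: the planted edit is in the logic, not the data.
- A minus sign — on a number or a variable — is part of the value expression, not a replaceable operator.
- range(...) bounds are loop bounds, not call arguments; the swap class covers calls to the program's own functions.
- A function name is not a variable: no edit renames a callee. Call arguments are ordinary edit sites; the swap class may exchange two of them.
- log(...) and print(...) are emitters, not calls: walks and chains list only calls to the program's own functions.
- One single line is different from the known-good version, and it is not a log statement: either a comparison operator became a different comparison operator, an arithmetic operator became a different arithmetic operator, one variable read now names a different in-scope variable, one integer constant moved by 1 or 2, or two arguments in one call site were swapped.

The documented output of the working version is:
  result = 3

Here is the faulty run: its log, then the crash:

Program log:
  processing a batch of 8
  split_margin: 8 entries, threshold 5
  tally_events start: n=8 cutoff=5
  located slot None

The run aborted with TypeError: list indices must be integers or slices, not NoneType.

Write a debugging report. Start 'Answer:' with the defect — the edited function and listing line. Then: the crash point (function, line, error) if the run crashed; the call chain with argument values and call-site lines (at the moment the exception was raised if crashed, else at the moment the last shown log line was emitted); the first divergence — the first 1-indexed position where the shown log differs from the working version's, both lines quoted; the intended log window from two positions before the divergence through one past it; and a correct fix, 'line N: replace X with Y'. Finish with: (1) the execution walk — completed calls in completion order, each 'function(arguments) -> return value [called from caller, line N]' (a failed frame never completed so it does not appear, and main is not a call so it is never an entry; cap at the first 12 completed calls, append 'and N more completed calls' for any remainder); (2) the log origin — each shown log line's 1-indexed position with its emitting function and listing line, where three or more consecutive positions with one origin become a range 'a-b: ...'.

Answer: the defect is in tally_events at line 4.
The tell: Position 4 is the first bad log line: 'located slot None' should read 'hit index 0'.
Crash: split_margin, line 12, TypeError.
Call chain: main -> split_margin([5, 9, 6, 8, 8, 1, 9, 6], 5) (called at line 35).
First divergence: position 4 — the shown line 'located slot None' should read 'hit index 0'.
Intended log window:
  2: split_margin: 8 entries, threshold 5
  3: tally_events start: n=8 cutoff=5
  4: hit index 0
  5: located slot 0
Execution walk:
  tally_events([5, 9, 6, 8, 8, 1, 9, 6], 5) -> None  [called from split_margin, line 10]
Log line origins:
  1: emitted by main (line 34)
  2: emitted by split_margin (line 9)
  3: emitted by tally_events (line 2)
  4: emitted by split_margin (line 11)
A correct fix: line 4: replace `ticks[span]` with `ticks[quota]`.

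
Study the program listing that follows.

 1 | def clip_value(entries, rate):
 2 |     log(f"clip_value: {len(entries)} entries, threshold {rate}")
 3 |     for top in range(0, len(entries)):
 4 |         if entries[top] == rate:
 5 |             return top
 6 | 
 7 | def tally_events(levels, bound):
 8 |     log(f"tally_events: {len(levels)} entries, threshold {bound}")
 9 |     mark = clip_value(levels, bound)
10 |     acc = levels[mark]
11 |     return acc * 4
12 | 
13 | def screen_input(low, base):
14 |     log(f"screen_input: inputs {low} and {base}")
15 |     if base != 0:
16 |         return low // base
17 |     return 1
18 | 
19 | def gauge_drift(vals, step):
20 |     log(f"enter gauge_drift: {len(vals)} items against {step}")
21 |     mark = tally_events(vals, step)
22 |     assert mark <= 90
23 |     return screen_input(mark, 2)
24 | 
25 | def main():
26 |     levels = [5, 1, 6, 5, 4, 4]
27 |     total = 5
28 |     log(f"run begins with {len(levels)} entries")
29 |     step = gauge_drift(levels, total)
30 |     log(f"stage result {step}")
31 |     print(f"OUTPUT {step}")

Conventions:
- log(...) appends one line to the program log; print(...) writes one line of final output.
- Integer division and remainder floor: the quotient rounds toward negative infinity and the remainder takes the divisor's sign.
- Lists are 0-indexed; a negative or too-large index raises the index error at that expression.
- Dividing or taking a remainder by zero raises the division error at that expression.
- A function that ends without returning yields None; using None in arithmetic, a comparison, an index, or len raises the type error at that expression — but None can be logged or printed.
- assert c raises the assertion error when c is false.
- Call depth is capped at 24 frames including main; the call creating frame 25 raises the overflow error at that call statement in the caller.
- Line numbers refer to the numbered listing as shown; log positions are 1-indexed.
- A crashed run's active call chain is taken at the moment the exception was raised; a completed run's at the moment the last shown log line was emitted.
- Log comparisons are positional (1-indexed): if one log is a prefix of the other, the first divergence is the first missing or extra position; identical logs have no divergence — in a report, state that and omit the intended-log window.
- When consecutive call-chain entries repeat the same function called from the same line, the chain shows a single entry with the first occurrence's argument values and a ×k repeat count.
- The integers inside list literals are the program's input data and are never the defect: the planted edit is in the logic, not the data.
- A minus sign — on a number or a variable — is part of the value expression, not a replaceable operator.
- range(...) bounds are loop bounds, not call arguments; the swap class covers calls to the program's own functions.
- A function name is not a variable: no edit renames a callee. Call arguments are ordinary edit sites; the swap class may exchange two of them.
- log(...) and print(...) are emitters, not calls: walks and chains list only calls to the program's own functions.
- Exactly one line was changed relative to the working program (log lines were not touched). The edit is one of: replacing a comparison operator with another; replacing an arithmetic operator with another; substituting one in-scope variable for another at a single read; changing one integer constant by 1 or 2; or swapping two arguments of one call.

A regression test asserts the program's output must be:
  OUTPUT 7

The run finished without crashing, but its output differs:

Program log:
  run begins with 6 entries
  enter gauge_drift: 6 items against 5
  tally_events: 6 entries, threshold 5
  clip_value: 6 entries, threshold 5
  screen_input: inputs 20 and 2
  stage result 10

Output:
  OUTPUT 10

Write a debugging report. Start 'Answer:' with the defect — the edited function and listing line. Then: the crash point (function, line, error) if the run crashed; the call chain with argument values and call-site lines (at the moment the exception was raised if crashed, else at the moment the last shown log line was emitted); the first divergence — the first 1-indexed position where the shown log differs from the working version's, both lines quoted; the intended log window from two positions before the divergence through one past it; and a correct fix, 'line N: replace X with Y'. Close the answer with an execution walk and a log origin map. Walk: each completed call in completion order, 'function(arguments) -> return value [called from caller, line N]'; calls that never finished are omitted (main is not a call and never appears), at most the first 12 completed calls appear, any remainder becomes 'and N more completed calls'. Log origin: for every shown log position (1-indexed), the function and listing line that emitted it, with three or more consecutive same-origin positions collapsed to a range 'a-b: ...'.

Answer: the defect is in tally_events at line 11.
The tell: The log first diverges at position 5: the faulty run prints 'screen_input: inputs 20 and 2' where the working version prints 'screen_input: inputs 15 and 2'.
Call chain: main.
First divergence: position 5 — the shown line 'screen_input: inputs 20 and 2' should read 'screen_input: inputs 15 and 2'.
Intended log window:
  3: tally_events: 6 entries, threshold 5
  4: clip_value: 6 entries, threshold 5
  5: screen_input: inputs 15 and 2
  6: stage result 7
Execution walk:
  clip_value([5, 1, 6, 5, 4, 4], 5) -> 0  [called from tally_events, line 9]
  tally_events([5, 1, 6, 5, 4, 4], 5) -> 20  [called from gauge_drift, line 21]
  screen_input(20, 2) -> 10  [called from gauge_drift, line 23]
  gauge_drift([5, 1, 6, 5, 4, 4], 5) -> 10  [called from main, line 29]
Origin of each log line:
  1 — main, line 28
  2 — gauge_drift, line 20
  3 — tally_events, line 8
  4 — clip_value, line 2
  5 — screen_input, line 14
  6 — main, line 30
A correct fix: line 11: replace `4` with `3`.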